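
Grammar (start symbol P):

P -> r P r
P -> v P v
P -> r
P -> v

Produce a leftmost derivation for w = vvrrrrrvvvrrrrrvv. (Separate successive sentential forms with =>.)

P => vPv   [P -> v P v]
vPv => vvPvv   [P -> v P v]
vvPvv => vvrPrvv   [P -> r P r]
vvrPrvv => vvrrPrrvv   [P -> r P r]
vvrrPrrvv => vvrrrPrrrvv   [P -> r P r]
vvrrrPrrrvv => vvrrrrPrrrrvv   [P -> r P r]
vvrrrrPrrrrvv => vvrrrrrPrrrrrvv   [P -> r P r]
vvrrrrrPrrrrrvv => vvrrrrrvPvrrrrrvv   [P -> v P v]
vvrrrrrvPvrrrrrvv => vvrrrrrvvvrrrrrvv   [P -> v]

P => vPv => vvPvv => vvrPrvv => vvrrPrrvv => vvrrrPrrrvv => vvrrrrPrrrrvv => vvrrrrrPrrrrrvv => vvrrrrrvPvrrrrrvv => vvrrrrrvvvrrrrrvv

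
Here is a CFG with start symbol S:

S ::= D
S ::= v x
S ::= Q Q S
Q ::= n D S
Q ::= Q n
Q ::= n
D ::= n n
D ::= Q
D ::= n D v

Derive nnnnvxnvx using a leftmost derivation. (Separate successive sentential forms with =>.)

S=>QQS=>nDSQS=>nQSQS=>nnSQS=>nnQQSQS=>nnnQSQS=>nnnnSQS=>nnnnvxQS=>nnnnvxnS=>nnnnvxnvx

S => QQS   [S ::= Q Q S]
QQS => nDSQS   [Q ::= n D S]
nDSQS => nQSQS   [D ::= Q]
nQSQS => nnSQS   [Q ::= n]
nnSQS => nnQQSQS   [S ::= Q Q S]
nnQQSQS => nnnQSQS   [Q ::= n]
nnnQSQS => nnnnSQS   [Q ::= n]
nnnnSQS => nnnnvxQS   [S ::= v x]
nnnnvxQS => nnnnvxnS   [Q ::= n]
nnnnvxnS => nnnnvxnvx   [S ::= v x]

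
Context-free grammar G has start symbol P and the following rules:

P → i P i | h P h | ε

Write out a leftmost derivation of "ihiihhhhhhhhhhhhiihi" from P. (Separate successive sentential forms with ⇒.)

P ⇒ iPi ⇒ ihPhi ⇒ ihiPihi ⇒ ihiiPiihi ⇒ ihiihPhiihi ⇒ ihiihhPhhiihi ⇒ ihiihhhPhhhiihi ⇒ ihiihhhhPhhhhiihi ⇒ ihiihhhhhPhhhhhiihi ⇒ ihiihhhhhhPhhhhhhiihi ⇒ ihiihhhhhhhhhhhhiihi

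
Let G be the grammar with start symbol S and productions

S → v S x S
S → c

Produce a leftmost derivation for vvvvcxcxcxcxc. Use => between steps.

S=>vSxS=>vvSxSxS=>vvvSxSxSxS=>vvvvSxSxSxSxS=>vvvvcxSxSxSxS=>vvvvcxcxSxSxS=>vvvvcxcxcxSxS=>vvvvcxcxcxcxS=>vvvvcxcxcxcxc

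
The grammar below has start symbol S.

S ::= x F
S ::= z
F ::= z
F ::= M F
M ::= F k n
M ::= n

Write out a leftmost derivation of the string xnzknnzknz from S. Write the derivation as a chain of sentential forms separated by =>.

S => xF   [S ::= x F]
xF => xMF   [F ::= M F]
xMF => xnF   [M ::= n]
xnF => xnMF   [F ::= M F]
xnMF => xnFknF   [M ::= F k n]
xnFknF => xnMFknF   [F ::= M F]
xnMFknF => xnFknFknF   [M ::= F k n]
xnFknFknF => xnzknFknF   [F ::= z]
xnzknFknF => xnzknMFknF   [F ::= M F]
xnzknMFknF => xnzknnFknF   [M ::= n]
xnzknnFknF => xnzknnzknF   [F ::= z]
xnzknnzknF => xnzknnzknz   [F ::= z]

S=>xF=>xMF=>xnF=>xnMF=>xnFknF=>xnMFknF=>xnFknFknF=>xnzknFknF=>xnzknMFknF=>xnzknnFknF=>xnzknnzknF=>xnzknnzknz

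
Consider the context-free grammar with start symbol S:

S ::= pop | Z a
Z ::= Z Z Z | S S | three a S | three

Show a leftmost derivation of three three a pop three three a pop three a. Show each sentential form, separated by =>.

S => Z a   [S ::= Z a]
Z a => Z Z Z a   [Z ::= Z Z Z]
Z Z Z a => Z Z Z Z Z a   [Z ::= Z Z Z]
Z Z Z Z Z a => three Z Z Z Z a   [Z ::= three]
three Z Z Z Z a => three three a S Z Z Z a   [Z ::= three a S]
three three a S Z Z Z a => three three a pop Z Z Z a   [S ::= pop]
three three a pop Z Z Z a => three three a pop three Z Z a   [Z ::= three]
three three a pop three Z Z a => three three a pop three three a S Z a   [Z ::= three a S]
three three a pop three three a S Z a => three three a pop three three a pop Z a   [S ::= pop]
three three a pop three three a pop Z a => three three a pop three three a pop three a   [Z ::= three]

S => Z a => Z Z Z a => Z Z Z Z Z a => three Z Z Z Z a => three three a S Z Z Z a => three three a pop Z Z Z a => three three a pop three Z Z a => three three a pop three three a S Z a => three three a pop three three a pop Z a => three three a pop three three a pop three a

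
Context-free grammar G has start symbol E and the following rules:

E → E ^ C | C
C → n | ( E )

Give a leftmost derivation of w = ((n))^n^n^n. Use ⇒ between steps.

E ⇒ E^C ⇒ E^C^C ⇒ E^C^C^C ⇒ C^C^C^C ⇒ (E)^C^C^C ⇒ (C)^C^C^C ⇒ ((E))^C^C^C ⇒ ((C))^C^C^C ⇒ ((n))^C^C^C ⇒ ((n))^n^C^C ⇒ ((n))^n^n^C ⇒ ((n))^n^n^n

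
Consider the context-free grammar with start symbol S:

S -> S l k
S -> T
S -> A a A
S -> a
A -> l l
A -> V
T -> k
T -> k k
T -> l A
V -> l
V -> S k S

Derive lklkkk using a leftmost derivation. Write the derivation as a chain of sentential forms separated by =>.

S => T   [S -> T]
T => lA   [T -> l A]
lA => lV   [A -> V]
lV => lSkS   [V -> S k S]
lSkS => lSlkkS   [S -> S l k]
lSlkkS => lTlkkS   [S -> T]
lTlkkS => lklkkS   [T -> k]
lklkkS => lklkkT   [S -> T]
lklkkT => lklkkk   [T -> k]

S=>T=>lA=>lV=>lSkS=>lSlkkS=>lTlkkS=>lklkkS=>lklkkT=>lklkkk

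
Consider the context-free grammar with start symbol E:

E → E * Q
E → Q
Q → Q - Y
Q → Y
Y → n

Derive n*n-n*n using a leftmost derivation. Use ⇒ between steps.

E⇒E*Q⇒E*Q*Q⇒Q*Q*Q⇒Y*Q*Q⇒n*Q*Q⇒n*Q-Y*Q⇒n*Y-Y*Q⇒n*n-Y*Q⇒n*n-n*Q⇒n*n-n*Y⇒n*n-n*n

E ⇒ E*Q   [E → E * Q]
E*Q ⇒ E*Q*Q   [E → E * Q]
E*Q*Q ⇒ Q*Q*Q   [E → Q]
Q*Q*Q ⇒ Y*Q*Q   [Q → Y]
Y*Q*Q ⇒ n*Q*Q   [Y → n]
n*Q*Q ⇒ n*Q-Y*Q   [Q → Q - Y]
n*Q-Y*Q ⇒ n*Y-Y*Q   [Q → Y]
n*Y-Y*Q ⇒ n*n-Y*Q   [Y → n]
n*n-Y*Q ⇒ n*n-n*Q   [Y → n]
n*n-n*Q ⇒ n*n-n*Y   [Q → Y]
n*n-n*Y ⇒ n*n-n*n   [Y → n]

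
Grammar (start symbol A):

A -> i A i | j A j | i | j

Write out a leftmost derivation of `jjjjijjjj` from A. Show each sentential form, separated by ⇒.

A ⇒ jAj ⇒ jjAjj ⇒ jjjAjjj ⇒ jjjjAjjjj ⇒ jjjjijjjj

A ⇒ jAj   [A -> j A j]
jAj ⇒ jjAjj   [A -> j A j]
jjAjj ⇒ jjjAjjj   [A -> j A j]
jjjAjjj ⇒ jjjjAjjjj   [A -> j A j]
jjjjAjjjj ⇒ jjjjijjjj   [A -> i]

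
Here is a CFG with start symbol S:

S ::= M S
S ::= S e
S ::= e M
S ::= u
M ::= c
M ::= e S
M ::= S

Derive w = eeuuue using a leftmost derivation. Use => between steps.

S => Se   [S ::= S e]
Se => MSe   [S ::= M S]
MSe => SSe   [M ::= S]
SSe => MSSe   [S ::= M S]
MSSe => SSSe   [M ::= S]
SSSe => eMSSe   [S ::= e M]
eMSSe => eeSSSe   [M ::= e S]
eeSSSe => eeuSSe   [S ::= u]
eeuSSe => eeuuSe   [S ::= u]
eeuuSe => eeuuue   [S ::= u]

S=>Se=>MSe=>SSe=>MSSe=>SSSe=>eMSSe=>eeSSSe=>eeuSSe=>eeuuSe=>eeuuue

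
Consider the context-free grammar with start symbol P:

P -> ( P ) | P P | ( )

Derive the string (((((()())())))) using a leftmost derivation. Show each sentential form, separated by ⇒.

P ⇒ (P) ⇒ ((P)) ⇒ (((P))) ⇒ ((((P)))) ⇒ ((((PP)))) ⇒ (((((P)P)))) ⇒ (((((PP)P)))) ⇒ (((((()P)P)))) ⇒ (((((()())P)))) ⇒ (((((()())()))))

P ⇒ (P)   [P -> ( P )]
(P) ⇒ ((P))   [P -> ( P )]
((P)) ⇒ (((P)))   [P -> ( P )]
(((P))) ⇒ ((((P))))   [P -> ( P )]
((((P)))) ⇒ ((((PP))))   [P -> P P]
((((PP)))) ⇒ (((((P)P))))   [P -> ( P )]
(((((P)P)))) ⇒ (((((PP)P))))   [P -> P P]
(((((PP)P)))) ⇒ (((((()P)P))))   [P -> ( )]
(((((()P)P)))) ⇒ (((((()())P))))   [P -> ( )]
(((((()())P)))) ⇒ (((((()())()))))   [P -> ( )]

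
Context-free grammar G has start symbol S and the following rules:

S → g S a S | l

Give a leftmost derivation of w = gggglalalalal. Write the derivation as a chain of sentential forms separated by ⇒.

S ⇒ gSaS ⇒ ggSaSaS ⇒ gggSaSaSaS ⇒ ggggSaSaSaSaS ⇒ gggglaSaSaSaS ⇒ gggglalaSaSaS ⇒ gggglalalaSaS ⇒ gggglalalalaS ⇒ gggglalalalal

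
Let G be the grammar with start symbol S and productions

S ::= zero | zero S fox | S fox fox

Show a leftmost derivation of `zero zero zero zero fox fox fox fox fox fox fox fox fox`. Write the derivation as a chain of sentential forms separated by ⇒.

S ⇒ S fox fox ⇒ zero S fox fox fox ⇒ zero S fox fox fox fox fox ⇒ zero zero S fox fox fox fox fox fox ⇒ zero zero zero S fox fox fox fox fox fox fox ⇒ zero zero zero S fox fox fox fox fox fox fox fox fox ⇒ zero zero zero zero fox fox fox fox fox fox fox fox fox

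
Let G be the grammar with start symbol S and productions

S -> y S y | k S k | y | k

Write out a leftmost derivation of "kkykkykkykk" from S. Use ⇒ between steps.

S ⇒ kSk ⇒ kkSkk ⇒ kkySykk ⇒ kkykSkykk ⇒ kkykkSkkykk ⇒ kkykkykkykk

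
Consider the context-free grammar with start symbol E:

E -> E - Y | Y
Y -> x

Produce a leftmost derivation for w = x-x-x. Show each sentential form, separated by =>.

E => E-Y   [E -> E - Y]
E-Y => E-Y-Y   [E -> E - Y]
E-Y-Y => Y-Y-Y   [E -> Y]
Y-Y-Y => x-Y-Y   [Y -> x]
x-Y-Y => x-x-Y   [Y -> x]
x-x-Y => x-x-x   [Y -> x]

E => E-Y => E-Y-Y => Y-Y-Y => x-Y-Y => x-x-Y => x-x-x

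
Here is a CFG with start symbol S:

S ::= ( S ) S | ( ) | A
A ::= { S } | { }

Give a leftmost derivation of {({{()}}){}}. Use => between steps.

S => A => {S} => {(S)S} => {(A)S} => {({S})S} => {({A})S} => {({{S}})S} => {({{()}})S} => {({{()}})A} => {({{()}}){}}

S => A   [S ::= A]
A => {S}   [A ::= { S }]
{S} => {(S)S}   [S ::= ( S ) S]
{(S)S} => {(A)S}   [S ::= A]
{(A)S} => {({S})S}   [A ::= { S }]
{({S})S} => {({A})S}   [S ::= A]
{({A})S} => {({{S}})S}   [A ::= { S }]
{({{S}})S} => {({{()}})S}   [S ::= ( )]
{({{()}})S} => {({{()}})A}   [S ::= A]
{({{()}})A} => {({{()}}){}}   [A ::= { }]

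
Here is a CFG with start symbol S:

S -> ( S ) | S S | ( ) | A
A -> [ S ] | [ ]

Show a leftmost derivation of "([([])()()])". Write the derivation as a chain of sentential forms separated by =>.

S=>(S)=>(A)=>([S])=>([SS])=>([SSS])=>([(S)SS])=>([(A)SS])=>([([])SS])=>([([])()S])=>([([])()()])

S => (S)   [S -> ( S )]
(S) => (A)   [S -> A]
(A) => ([S])   [A -> [ S ]]
([S]) => ([SS])   [S -> S S]
([SS]) => ([SSS])   [S -> S S]
([SSS]) => ([(S)SS])   [S -> ( S )]
([(S)SS]) => ([(A)SS])   [S -> A]
([(A)SS]) => ([([])SS])   [A -> [ ]]
([([])SS]) => ([([])()S])   [S -> ( )]
([([])()S]) => ([([])()()])   [S -> ( )]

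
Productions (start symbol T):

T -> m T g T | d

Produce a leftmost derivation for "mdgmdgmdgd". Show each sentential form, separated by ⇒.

T ⇒ mTgT   [T -> m T g T]
mTgT ⇒ mdgT   [T -> d]
mdgT ⇒ mdgmTgT   [T -> m T g T]
mdgmTgT ⇒ mdgmdgT   [T -> d]
mdgmdgT ⇒ mdgmdgmTgT   [T -> m T g T]
mdgmdgmTgT ⇒ mdgmdgmdgT   [T -> d]
mdgmdgmdgT ⇒ mdgmdgmdgd   [T -> d]

T⇒mTgT⇒mdgT⇒mdgmTgT⇒mdgmdgT⇒mdgmdgmTgT⇒mdgmdgmdgT⇒mdgmdgmdgd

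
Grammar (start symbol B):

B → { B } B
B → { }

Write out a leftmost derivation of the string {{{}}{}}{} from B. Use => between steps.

B => {B}B   [B → { B } B]
{B}B => {{B}B}B   [B → { B } B]
{{B}B}B => {{{}}B}B   [B → { }]
{{{}}B}B => {{{}}{}}B   [B → { }]
{{{}}{}}B => {{{}}{}}{}   [B → { }]

B => {B}B => {{B}B}B => {{{}}B}B => {{{}}{}}B => {{{}}{}}{}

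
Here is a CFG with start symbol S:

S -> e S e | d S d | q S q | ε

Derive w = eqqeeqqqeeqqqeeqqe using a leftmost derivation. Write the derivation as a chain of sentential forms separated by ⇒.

S ⇒ eSe   [S -> e S e]
eSe ⇒ eqSqe   [S -> q S q]
eqSqe ⇒ eqqSqqe   [S -> q S q]
eqqSqqe ⇒ eqqeSeqqe   [S -> e S e]
eqqeSeqqe ⇒ eqqeeSeeqqe   [S -> e S e]
eqqeeSeeqqe ⇒ eqqeeqSqeeqqe   [S -> q S q]
eqqeeqSqeeqqe ⇒ eqqeeqqSqqeeqqe   [S -> q S q]
eqqeeqqSqqeeqqe ⇒ eqqeeqqqSqqqeeqqe   [S -> q S q]
eqqeeqqqSqqqeeqqe ⇒ eqqeeqqqeSeqqqeeqqe   [S -> e S e]
eqqeeqqqeSeqqqeeqqe ⇒ eqqeeqqqeeqqqeeqqe   [S -> ε]

S ⇒ eSe ⇒ eqSqe ⇒ eqqSqqe ⇒ eqqeSeqqe ⇒ eqqeeSeeqqe ⇒ eqqeeqSqeeqqe ⇒ eqqeeqqSqqeeqqe ⇒ eqqeeqqqSqqqeeqqe ⇒ eqqeeqqqeSeqqqeeqqe ⇒ eqqeeqqqeeqqqeeqqe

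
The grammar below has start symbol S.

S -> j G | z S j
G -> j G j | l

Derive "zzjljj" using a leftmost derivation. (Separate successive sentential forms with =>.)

S => zSj   [S -> z S j]
zSj => zzSjj   [S -> z S j]
zzSjj => zzjGjj   [S -> j G]
zzjGjj => zzjljj   [G -> l]

S => zSj => zzSjj => zzjGjj => zzjljj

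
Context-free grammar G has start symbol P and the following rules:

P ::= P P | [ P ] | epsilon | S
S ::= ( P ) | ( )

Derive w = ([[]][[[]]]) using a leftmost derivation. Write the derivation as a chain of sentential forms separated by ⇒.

P ⇒ S ⇒ (P) ⇒ (PP) ⇒ ([P]P) ⇒ ([[P]]P) ⇒ ([[]]P) ⇒ ([[]]PP) ⇒ ([[]][P]P) ⇒ ([[]][[P]]P) ⇒ ([[]][[[P]]]P) ⇒ ([[]][[[]]]P) ⇒ ([[]][[[]]])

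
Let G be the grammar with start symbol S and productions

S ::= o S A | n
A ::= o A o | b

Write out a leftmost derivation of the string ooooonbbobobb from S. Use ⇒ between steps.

S ⇒ oSA ⇒ ooSAA ⇒ oooSAAA ⇒ ooooSAAAA ⇒ oooooSAAAAA ⇒ ooooonAAAAA ⇒ ooooonbAAAA ⇒ ooooonbbAAA ⇒ ooooonbboAoAA ⇒ ooooonbboboAA ⇒ ooooonbbobobA ⇒ ooooonbbobobb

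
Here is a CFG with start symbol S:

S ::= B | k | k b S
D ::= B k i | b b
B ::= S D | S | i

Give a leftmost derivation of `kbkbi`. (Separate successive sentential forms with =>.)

S => kbS   [S ::= k b S]
kbS => kbkbS   [S ::= k b S]
kbkbS => kbkbB   [S ::= B]
kbkbB => kbkbi   [B ::= i]

S => kbS => kbkbS => kbkbB => kbkbi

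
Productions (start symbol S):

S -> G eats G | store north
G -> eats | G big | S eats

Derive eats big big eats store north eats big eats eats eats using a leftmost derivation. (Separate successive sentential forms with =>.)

S => G eats G   [S -> G eats G]
G eats G => G big eats G   [G -> G big]
G big eats G => G big big eats G   [G -> G big]
G big big eats G => eats big big eats G   [G -> eats]
eats big big eats G => eats big big eats S eats   [G -> S eats]
eats big big eats S eats => eats big big eats G eats G eats   [S -> G eats G]
eats big big eats G eats G eats => eats big big eats G big eats G eats   [G -> G big]
eats big big eats G big eats G eats => eats big big eats S eats big eats G eats   [G -> S eats]
eats big big eats S eats big eats G eats => eats big big eats store north eats big eats G eats   [S -> store north]
eats big big eats store north eats big eats G eats => eats big big eats store north eats big eats eats eats   [G -> eats]

S => G eats G => G big eats G => G big big eats G => eats big big eats G => eats big big eats S eats => eats big big eats G eats G eats => eats big big eats G big eats G eats => eats big big eats S eats big eats G eats => eats big big eats store north eats big eats G eats => eats big big eats store north eats big eats eats eats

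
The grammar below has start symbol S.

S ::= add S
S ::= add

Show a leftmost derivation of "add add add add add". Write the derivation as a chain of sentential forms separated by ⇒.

S ⇒ add S ⇒ add add S ⇒ add add add S ⇒ add add add add S ⇒ add add add add add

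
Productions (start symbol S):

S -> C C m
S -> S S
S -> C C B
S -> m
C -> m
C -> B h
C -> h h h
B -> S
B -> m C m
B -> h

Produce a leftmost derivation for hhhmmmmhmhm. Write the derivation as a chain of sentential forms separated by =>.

S => CCB => hhhCB => hhhmB => hhhmmCm => hhhmmBhm => hhhmmmCmhm => hhhmmmBhmhm => hhhmmmShmhm => hhhmmmmhmhm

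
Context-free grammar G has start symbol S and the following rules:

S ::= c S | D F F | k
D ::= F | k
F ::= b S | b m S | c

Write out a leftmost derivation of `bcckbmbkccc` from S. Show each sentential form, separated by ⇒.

S⇒DFF⇒FFF⇒bSFF⇒bcSFF⇒bccSFF⇒bcckFF⇒bcckbmSF⇒bcckbmDFFF⇒bcckbmFFFF⇒bcckbmbSFFF⇒bcckbmbkFFF⇒bcckbmbkcFF⇒bcckbmbkccF⇒bcckbmbkccc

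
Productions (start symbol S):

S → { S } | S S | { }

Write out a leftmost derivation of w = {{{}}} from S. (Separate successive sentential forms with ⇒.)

S ⇒ {S}   [S → { S }]
{S} ⇒ {{S}}   [S → { S }]
{{S}} ⇒ {{{}}}   [S → { }]

S⇒{S}⇒{{S}}⇒{{{}}}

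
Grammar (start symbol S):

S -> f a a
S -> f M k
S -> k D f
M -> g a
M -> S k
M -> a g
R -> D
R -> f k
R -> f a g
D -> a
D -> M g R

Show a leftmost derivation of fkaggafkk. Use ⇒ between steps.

S ⇒ fMk   [S -> f M k]
fMk ⇒ fSkk   [M -> S k]
fSkk ⇒ fkDfkk   [S -> k D f]
fkDfkk ⇒ fkMgRfkk   [D -> M g R]
fkMgRfkk ⇒ fkaggRfkk   [M -> a g]
fkaggRfkk ⇒ fkaggDfkk   [R -> D]
fkaggDfkk ⇒ fkaggafkk   [D -> a]

S⇒fMk⇒fSkk⇒fkDfkk⇒fkMgRfkk⇒fkaggRfkk⇒fkaggDfkk⇒fkaggafkk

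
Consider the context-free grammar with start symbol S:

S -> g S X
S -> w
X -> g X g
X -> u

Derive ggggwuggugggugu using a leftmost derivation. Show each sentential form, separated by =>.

S => gSX => ggSXX => gggSXXX => ggggSXXXX => ggggwXXXX => ggggwuXXX => ggggwugXgXX => ggggwuggXggXX => ggggwugguggXX => ggggwuggugggXgX => ggggwuggugggugX => ggggwuggugggugu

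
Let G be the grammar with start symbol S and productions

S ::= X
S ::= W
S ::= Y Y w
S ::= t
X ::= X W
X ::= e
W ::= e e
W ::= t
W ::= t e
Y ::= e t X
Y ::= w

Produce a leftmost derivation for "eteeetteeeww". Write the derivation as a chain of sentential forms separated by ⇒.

S ⇒ YYw   [S ::= Y Y w]
YYw ⇒ etXYw   [Y ::= e t X]
etXYw ⇒ etXWYw   [X ::= X W]
etXWYw ⇒ etXWWYw   [X ::= X W]
etXWWYw ⇒ etXWWWYw   [X ::= X W]
etXWWWYw ⇒ etXWWWWYw   [X ::= X W]
etXWWWWYw ⇒ eteWWWWYw   [X ::= e]
eteWWWWYw ⇒ eteeeWWWYw   [W ::= e e]
eteeeWWWYw ⇒ eteeetWWYw   [W ::= t]
eteeetWWYw ⇒ eteeetteWYw   [W ::= t e]
eteeetteWYw ⇒ eteeetteeeYw   [W ::= e e]
eteeetteeeYw ⇒ eteeetteeeww   [Y ::= w]

S ⇒ YYw ⇒ etXYw ⇒ etXWYw ⇒ etXWWYw ⇒ etXWWWYw ⇒ etXWWWWYw ⇒ eteWWWWYw ⇒ eteeeWWWYw ⇒ eteeetWWYw ⇒ eteeetteWYw ⇒ eteeetteeeYw ⇒ eteeetteeeww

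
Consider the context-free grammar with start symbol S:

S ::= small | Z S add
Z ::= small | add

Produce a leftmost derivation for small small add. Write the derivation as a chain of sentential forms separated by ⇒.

S ⇒ Z S add ⇒ small S add ⇒ small small add

S ⇒ Z S add   [S ::= Z S add]
Z S add ⇒ small S add   [Z ::= small]
small S add ⇒ small small add   [S ::= small]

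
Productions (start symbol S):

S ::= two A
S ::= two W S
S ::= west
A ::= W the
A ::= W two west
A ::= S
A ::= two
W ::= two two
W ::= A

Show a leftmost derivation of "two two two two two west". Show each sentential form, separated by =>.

S => two W S => two two two S => two two two two W S => two two two two A S => two two two two two S => two two two two two west

S => two W S   [S ::= two W S]
two W S => two two two S   [W ::= two two]
two two two S => two two two two W S   [S ::= two W S]
two two two two W S => two two two two A S   [W ::= A]
two two two two A S => two two two two two S   [A ::= two]
two two two two two S => two two two two two west   [S ::= west]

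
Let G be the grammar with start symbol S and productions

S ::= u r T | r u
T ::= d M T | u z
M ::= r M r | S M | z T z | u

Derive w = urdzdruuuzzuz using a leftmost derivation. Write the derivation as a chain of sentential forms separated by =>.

S => urT   [S ::= u r T]
urT => urdMT   [T ::= d M T]
urdMT => urdzTzT   [M ::= z T z]
urdzTzT => urdzdMTzT   [T ::= d M T]
urdzdMTzT => urdzdSMTzT   [M ::= S M]
urdzdSMTzT => urdzdruMTzT   [S ::= r u]
urdzdruMTzT => urdzdruuTzT   [M ::= u]
urdzdruuTzT => urdzdruuuzzT   [T ::= u z]
urdzdruuuzzT => urdzdruuuzzuz   [T ::= u z]

S=>urT=>urdMT=>urdzTzT=>urdzdMTzT=>urdzdSMTzT=>urdzdruMTzT=>urdzdruuTzT=>urdzdruuuzzT=>urdzdruuuzzuz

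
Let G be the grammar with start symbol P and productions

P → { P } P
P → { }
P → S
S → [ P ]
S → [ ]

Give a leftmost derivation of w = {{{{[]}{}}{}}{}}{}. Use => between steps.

P => {P}P   [P → { P } P]
{P}P => {{P}P}P   [P → { P } P]
{{P}P}P => {{{P}P}P}P   [P → { P } P]
{{{P}P}P}P => {{{{P}P}P}P}P   [P → { P } P]
{{{{P}P}P}P}P => {{{{S}P}P}P}P   [P → S]
{{{{S}P}P}P}P => {{{{[]}P}P}P}P   [S → [ ]]
{{{{[]}P}P}P}P => {{{{[]}{}}P}P}P   [P → { }]
{{{{[]}{}}P}P}P => {{{{[]}{}}{}}P}P   [P → { }]
{{{{[]}{}}{}}P}P => {{{{[]}{}}{}}{}}P   [P → { }]
{{{{[]}{}}{}}{}}P => {{{{[]}{}}{}}{}}{}   [P → { }]

P=>{P}P=>{{P}P}P=>{{{P}P}P}P=>{{{{P}P}P}P}P=>{{{{S}P}P}P}P=>{{{{[]}P}P}P}P=>{{{{[]}{}}P}P}P=>{{{{[]}{}}{}}P}P=>{{{{[]}{}}{}}{}}P=>{{{{[]}{}}{}}{}}{}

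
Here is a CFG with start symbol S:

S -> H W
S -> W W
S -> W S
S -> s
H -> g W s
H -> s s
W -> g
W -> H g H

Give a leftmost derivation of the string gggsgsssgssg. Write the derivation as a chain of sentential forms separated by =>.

S => WW   [S -> W W]
WW => HgHW   [W -> H g H]
HgHW => gWsgHW   [H -> g W s]
gWsgHW => gHgHsgHW   [W -> H g H]
gHgHsgHW => ggWsgHsgHW   [H -> g W s]
ggWsgHsgHW => gggsgHsgHW   [W -> g]
gggsgHsgHW => gggsgsssgHW   [H -> s s]
gggsgsssgHW => gggsgsssgssW   [H -> s s]
gggsgsssgssW => gggsgsssgssg   [W -> g]

S => WW => HgHW => gWsgHW => gHgHsgHW => ggWsgHsgHW => gggsgHsgHW => gggsgsssgHW => gggsgsssgssW => gggsgsssgssg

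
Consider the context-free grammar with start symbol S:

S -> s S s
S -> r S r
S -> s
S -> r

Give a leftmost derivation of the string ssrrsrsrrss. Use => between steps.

S=>sSs=>ssSss=>ssrSrss=>ssrrSrrss=>ssrrsSsrrss=>ssrrsrsrrss

S => sSs   [S -> s S s]
sSs => ssSss   [S -> s S s]
ssSss => ssrSrss   [S -> r S r]
ssrSrss => ssrrSrrss   [S -> r S r]
ssrrSrrss => ssrrsSsrrss   [S -> s S s]
ssrrsSsrrss => ssrrsrsrrss   [S -> r]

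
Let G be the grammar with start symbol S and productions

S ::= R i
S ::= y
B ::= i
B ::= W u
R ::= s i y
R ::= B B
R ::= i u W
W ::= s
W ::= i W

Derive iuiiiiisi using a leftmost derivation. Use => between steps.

S => Ri => iuWi => iuiWi => iuiiWi => iuiiiWi => iuiiiiWi => iuiiiiiWi => iuiiiiisi

S => Ri   [S ::= R i]
Ri => iuWi   [R ::= i u W]
iuWi => iuiWi   [W ::= i W]
iuiWi => iuiiWi   [W ::= i W]
iuiiWi => iuiiiWi   [W ::= i W]
iuiiiWi => iuiiiiWi   [W ::= i W]
iuiiiiWi => iuiiiiiWi   [W ::= i W]
iuiiiiiWi => iuiiiiisi   [W ::= s]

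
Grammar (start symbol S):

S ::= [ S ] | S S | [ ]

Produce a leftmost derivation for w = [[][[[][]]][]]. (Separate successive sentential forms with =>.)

S => [S] => [SS] => [[]S] => [[]SS] => [[][S]S] => [[][[S]]S] => [[][[SS]]S] => [[][[[]S]]S] => [[][[[][]]]S] => [[][[[][]]][]]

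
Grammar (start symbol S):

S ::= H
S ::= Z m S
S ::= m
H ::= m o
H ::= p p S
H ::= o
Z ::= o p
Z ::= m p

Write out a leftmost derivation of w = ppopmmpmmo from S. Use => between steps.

S=>H=>ppS=>ppZmS=>ppopmS=>ppopmZmS=>ppopmmpmS=>ppopmmpmH=>ppopmmpmmo

S => H   [S ::= H]
H => ppS   [H ::= p p S]
ppS => ppZmS   [S ::= Z m S]
ppZmS => ppopmS   [Z ::= o p]
ppopmS => ppopmZmS   [S ::= Z m S]
ppopmZmS => ppopmmpmS   [Z ::= m p]
ppopmmpmS => ppopmmpmH   [S ::= H]
ppopmmpmH => ppopmmpmmo   [H ::= m o]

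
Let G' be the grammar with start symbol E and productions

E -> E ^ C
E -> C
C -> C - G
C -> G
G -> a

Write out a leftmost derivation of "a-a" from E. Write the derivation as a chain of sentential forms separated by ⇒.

E ⇒ C ⇒ C-G ⇒ G-G ⇒ a-G ⇒ a-a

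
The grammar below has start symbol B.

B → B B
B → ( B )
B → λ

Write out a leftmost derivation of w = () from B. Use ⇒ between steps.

B ⇒ BB   [B → B B]
BB ⇒ BBB   [B → B B]
BBB ⇒ BBBB   [B → B B]
BBBB ⇒ BBBBB   [B → B B]
BBBBB ⇒ BBBBBB   [B → B B]
BBBBBB ⇒ (B)BBBBB   [B → ( B )]
(B)BBBBB ⇒ ()BBBBB   [B → λ]
()BBBBB ⇒ ()BBBB   [B → λ]
()BBBB ⇒ ()BBB   [B → λ]
()BBB ⇒ ()BB   [B → λ]
()BB ⇒ ()B   [B → λ]
()B ⇒ ()   [B → λ]

B ⇒ BB ⇒ BBB ⇒ BBBB ⇒ BBBBB ⇒ BBBBBB ⇒ (B)BBBBB ⇒ ()BBBBB ⇒ ()BBBB ⇒ ()BBB ⇒ ()BB ⇒ ()B ⇒ ()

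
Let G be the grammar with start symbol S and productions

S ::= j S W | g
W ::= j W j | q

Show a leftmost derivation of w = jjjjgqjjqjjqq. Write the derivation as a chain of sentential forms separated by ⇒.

S ⇒ jSW   [S ::= j S W]
jSW ⇒ jjSWW   [S ::= j S W]
jjSWW ⇒ jjjSWWW   [S ::= j S W]
jjjSWWW ⇒ jjjjSWWWW   [S ::= j S W]
jjjjSWWWW ⇒ jjjjgWWWW   [S ::= g]
jjjjgWWWW ⇒ jjjjgqWWW   [W ::= q]
jjjjgqWWW ⇒ jjjjgqjWjWW   [W ::= j W j]
jjjjgqjWjWW ⇒ jjjjgqjjWjjWW   [W ::= j W j]
jjjjgqjjWjjWW ⇒ jjjjgqjjqjjWW   [W ::= q]
jjjjgqjjqjjWW ⇒ jjjjgqjjqjjqW   [W ::= q]
jjjjgqjjqjjqW ⇒ jjjjgqjjqjjqq   [W ::= q]

S⇒jSW⇒jjSWW⇒jjjSWWW⇒jjjjSWWWW⇒jjjjgWWWW⇒jjjjgqWWW⇒jjjjgqjWjWW⇒jjjjgqjjWjjWW⇒jjjjgqjjqjjWW⇒jjjjgqjjqjjqW⇒jjjjgqjjqjjqq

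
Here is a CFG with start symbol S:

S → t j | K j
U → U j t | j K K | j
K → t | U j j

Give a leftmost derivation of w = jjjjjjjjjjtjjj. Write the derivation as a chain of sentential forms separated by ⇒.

S⇒Kj⇒Ujjj⇒jKKjjj⇒jUjjKjjj⇒jjKKjjKjjj⇒jjUjjKjjKjjj⇒jjjjjKjjKjjj⇒jjjjjUjjjjKjjj⇒jjjjjjjjjjKjjj⇒jjjjjjjjjjtjjj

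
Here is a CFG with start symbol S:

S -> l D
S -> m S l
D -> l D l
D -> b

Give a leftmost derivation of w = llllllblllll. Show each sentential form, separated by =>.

S => lD => llDl => lllDll => llllDlll => lllllDllll => llllllDlllll => llllllblllll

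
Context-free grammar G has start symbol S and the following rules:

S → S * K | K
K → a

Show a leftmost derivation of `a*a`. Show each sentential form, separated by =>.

S => S*K   [S → S * K]
S*K => K*K   [S → K]
K*K => a*K   [K → a]
a*K => a*a   [K → a]

S => S*K => K*K => a*K => a*a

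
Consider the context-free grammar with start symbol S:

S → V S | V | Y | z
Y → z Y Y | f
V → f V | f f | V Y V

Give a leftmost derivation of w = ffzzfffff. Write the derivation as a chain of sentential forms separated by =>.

S => V => VYV => ffYV => ffzYYV => ffzzYYYV => ffzzfYYV => ffzzffYV => ffzzfffV => ffzzfffff

S => V   [S → V]
V => VYV   [V → V Y V]
VYV => ffYV   [V → f f]
ffYV => ffzYYV   [Y → z Y Y]
ffzYYV => ffzzYYYV   [Y → z Y Y]
ffzzYYYV => ffzzfYYV   [Y → f]
ffzzfYYV => ffzzffYV   [Y → f]
ffzzffYV => ffzzfffV   [Y → f]
ffzzfffV => ffzzfffff   [V → f f]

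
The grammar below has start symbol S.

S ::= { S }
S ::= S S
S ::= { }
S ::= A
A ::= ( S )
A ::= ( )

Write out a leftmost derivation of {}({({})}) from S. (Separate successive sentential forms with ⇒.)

S ⇒ SS   [S ::= S S]
SS ⇒ {}S   [S ::= { }]
{}S ⇒ {}A   [S ::= A]
{}A ⇒ {}(S)   [A ::= ( S )]
{}(S) ⇒ {}({S})   [S ::= { S }]
{}({S}) ⇒ {}({A})   [S ::= A]
{}({A}) ⇒ {}({(S)})   [A ::= ( S )]
{}({(S)}) ⇒ {}({({})})   [S ::= { }]

S ⇒ SS ⇒ {}S ⇒ {}A ⇒ {}(S) ⇒ {}({S}) ⇒ {}({A}) ⇒ {}({(S)}) ⇒ {}({({})})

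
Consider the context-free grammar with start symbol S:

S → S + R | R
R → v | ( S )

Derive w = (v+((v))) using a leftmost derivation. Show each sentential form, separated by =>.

S=>R=>(S)=>(S+R)=>(R+R)=>(v+R)=>(v+(S))=>(v+(R))=>(v+((S)))=>(v+((R)))=>(v+((v)))

S => R   [S → R]
R => (S)   [R → ( S )]
(S) => (S+R)   [S → S + R]
(S+R) => (R+R)   [S → R]
(R+R) => (v+R)   [R → v]
(v+R) => (v+(S))   [R → ( S )]
(v+(S)) => (v+(R))   [S → R]
(v+(R)) => (v+((S)))   [R → ( S )]
(v+((S))) => (v+((R)))   [S → R]
(v+((R))) => (v+((v)))   [R → v]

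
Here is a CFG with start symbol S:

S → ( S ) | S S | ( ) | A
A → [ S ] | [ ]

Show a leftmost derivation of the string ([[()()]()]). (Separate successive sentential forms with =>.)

S => (S) => (A) => ([S]) => ([SS]) => ([AS]) => ([[S]S]) => ([[SS]S]) => ([[()S]S]) => ([[()()]S]) => ([[()()]()])

S => (S)   [S → ( S )]
(S) => (A)   [S → A]
(A) => ([S])   [A → [ S ]]
([S]) => ([SS])   [S → S S]
([SS]) => ([AS])   [S → A]
([AS]) => ([[S]S])   [A → [ S ]]
([[S]S]) => ([[SS]S])   [S → S S]
([[SS]S]) => ([[()S]S])   [S → ( )]
([[()S]S]) => ([[()()]S])   [S → ( )]
([[()()]S]) => ([[()()]()])   [S → ( )]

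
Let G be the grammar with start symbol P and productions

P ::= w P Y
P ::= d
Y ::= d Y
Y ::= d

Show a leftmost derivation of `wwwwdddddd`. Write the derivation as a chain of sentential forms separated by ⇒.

P⇒wPY⇒wwPYY⇒wwwPYYY⇒wwwwPYYYY⇒wwwwdYYYY⇒wwwwddYYYY⇒wwwwdddYYY⇒wwwwddddYY⇒wwwwdddddY⇒wwwwdddddd

P ⇒ wPY   [P ::= w P Y]
wPY ⇒ wwPYY   [P ::= w P Y]
wwPYY ⇒ wwwPYYY   [P ::= w P Y]
wwwPYYY ⇒ wwwwPYYYY   [P ::= w P Y]
wwwwPYYYY ⇒ wwwwdYYYY   [P ::= d]
wwwwdYYYY ⇒ wwwwddYYYY   [Y ::= d Y]
wwwwddYYYY ⇒ wwwwdddYYY   [Y ::= d]
wwwwdddYYY ⇒ wwwwddddYY   [Y ::= d]
wwwwddddYY ⇒ wwwwdddddY   [Y ::= d]
wwwwdddddY ⇒ wwwwdddddd   [Y ::= d]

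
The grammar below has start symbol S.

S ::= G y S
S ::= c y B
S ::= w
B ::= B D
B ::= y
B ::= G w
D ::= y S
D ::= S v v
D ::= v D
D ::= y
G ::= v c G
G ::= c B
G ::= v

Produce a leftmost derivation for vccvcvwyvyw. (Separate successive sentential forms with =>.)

S => GyS => vcGyS => vccByS => vccGwyS => vccvcGwyS => vccvcvwyS => vccvcvwyGyS => vccvcvwyvyS => vccvcvwyvyw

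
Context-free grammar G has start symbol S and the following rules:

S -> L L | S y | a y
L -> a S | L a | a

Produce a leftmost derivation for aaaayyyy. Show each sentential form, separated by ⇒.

S ⇒ LL ⇒ LaL ⇒ aaL ⇒ aaaS ⇒ aaaSy ⇒ aaaSyy ⇒ aaaSyyy ⇒ aaaayyyy

S ⇒ LL   [S -> L L]
LL ⇒ LaL   [L -> L a]
LaL ⇒ aaL   [L -> a]
aaL ⇒ aaaS   [L -> a S]
aaaS ⇒ aaaSy   [S -> S y]
aaaSy ⇒ aaaSyy   [S -> S y]
aaaSyy ⇒ aaaSyyy   [S -> S y]
aaaSyyy ⇒ aaaayyyy   [S -> a y]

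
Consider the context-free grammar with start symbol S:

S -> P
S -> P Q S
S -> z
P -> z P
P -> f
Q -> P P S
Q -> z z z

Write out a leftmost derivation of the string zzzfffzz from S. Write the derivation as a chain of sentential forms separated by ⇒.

S⇒PQS⇒zPQS⇒zzPQS⇒zzzPQS⇒zzzfQS⇒zzzfPPSS⇒zzzffPSS⇒zzzfffSS⇒zzzfffzS⇒zzzfffzz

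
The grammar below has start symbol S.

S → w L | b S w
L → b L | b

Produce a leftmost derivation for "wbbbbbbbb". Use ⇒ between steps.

S⇒wL⇒wbL⇒wbbL⇒wbbbL⇒wbbbbL⇒wbbbbbL⇒wbbbbbbL⇒wbbbbbbbL⇒wbbbbbbbb

S ⇒ wL   [S → w L]
wL ⇒ wbL   [L → b L]
wbL ⇒ wbbL   [L → b L]
wbbL ⇒ wbbbL   [L → b L]
wbbbL ⇒ wbbbbL   [L → b L]
wbbbbL ⇒ wbbbbbL   [L → b L]
wbbbbbL ⇒ wbbbbbbL   [L → b L]
wbbbbbbL ⇒ wbbbbbbbL   [L → b L]
wbbbbbbbL ⇒ wbbbbbbbb   [L → b]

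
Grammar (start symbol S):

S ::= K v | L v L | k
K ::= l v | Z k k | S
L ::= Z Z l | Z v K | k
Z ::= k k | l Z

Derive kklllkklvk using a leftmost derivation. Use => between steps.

S => LvL   [S ::= L v L]
LvL => ZZlvL   [L ::= Z Z l]
ZZlvL => kkZlvL   [Z ::= k k]
kkZlvL => kklZlvL   [Z ::= l Z]
kklZlvL => kkllZlvL   [Z ::= l Z]
kkllZlvL => kklllZlvL   [Z ::= l Z]
kklllZlvL => kklllkklvL   [Z ::= k k]
kklllkklvL => kklllkklvk   [L ::= k]

S => LvL => ZZlvL => kkZlvL => kklZlvL => kkllZlvL => kklllZlvL => kklllkklvL => kklllkklvk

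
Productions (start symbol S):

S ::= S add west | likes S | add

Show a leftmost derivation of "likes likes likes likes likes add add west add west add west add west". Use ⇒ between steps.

S ⇒ likes S ⇒ likes S add west ⇒ likes likes S add west ⇒ likes likes likes S add west ⇒ likes likes likes S add west add west ⇒ likes likes likes likes S add west add west ⇒ likes likes likes likes S add west add west add west ⇒ likes likes likes likes S add west add west add west add west ⇒ likes likes likes likes likes S add west add west add west add west ⇒ likes likes likes likes likes add add west add west add west add west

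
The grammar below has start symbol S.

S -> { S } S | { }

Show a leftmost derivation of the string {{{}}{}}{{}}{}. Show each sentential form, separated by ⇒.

S ⇒ {S}S ⇒ {{S}S}S ⇒ {{{}}S}S ⇒ {{{}}{}}S ⇒ {{{}}{}}{S}S ⇒ {{{}}{}}{{}}S ⇒ {{{}}{}}{{}}{}

S ⇒ {S}S   [S -> { S } S]
{S}S ⇒ {{S}S}S   [S -> { S } S]
{{S}S}S ⇒ {{{}}S}S   [S -> { }]
{{{}}S}S ⇒ {{{}}{}}S   [S -> { }]
{{{}}{}}S ⇒ {{{}}{}}{S}S   [S -> { S } S]
{{{}}{}}{S}S ⇒ {{{}}{}}{{}}S   [S -> { }]
{{{}}{}}{{}}S ⇒ {{{}}{}}{{}}{}   [S -> { }]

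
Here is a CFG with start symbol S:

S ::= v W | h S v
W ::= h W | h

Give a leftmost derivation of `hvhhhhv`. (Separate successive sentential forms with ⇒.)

S ⇒ hSv ⇒ hvWv ⇒ hvhWv ⇒ hvhhWv ⇒ hvhhhWv ⇒ hvhhhhv

S ⇒ hSv   [S ::= h S v]
hSv ⇒ hvWv   [S ::= v W]
hvWv ⇒ hvhWv   [W ::= h W]
hvhWv ⇒ hvhhWv   [W ::= h W]
hvhhWv ⇒ hvhhhWv   [W ::= h W]
hvhhhWv ⇒ hvhhhhv   [W ::= h]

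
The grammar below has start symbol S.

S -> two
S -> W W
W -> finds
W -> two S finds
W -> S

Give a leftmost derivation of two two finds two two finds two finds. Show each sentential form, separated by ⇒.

S ⇒ W W   [S -> W W]
W W ⇒ S W   [W -> S]
S W ⇒ W W W   [S -> W W]
W W W ⇒ S W W   [W -> S]
S W W ⇒ W W W W   [S -> W W]
W W W W ⇒ two S finds W W W   [W -> two S finds]
two S finds W W W ⇒ two two finds W W W   [S -> two]
two two finds W W W ⇒ two two finds two S finds W W   [W -> two S finds]
two two finds two S finds W W ⇒ two two finds two two finds W W   [S -> two]
two two finds two two finds W W ⇒ two two finds two two finds S W   [W -> S]
two two finds two two finds S W ⇒ two two finds two two finds two W   [S -> two]
two two finds two two finds two W ⇒ two two finds two two finds two finds   [W -> finds]

S ⇒ W W ⇒ S W ⇒ W W W ⇒ S W W ⇒ W W W W ⇒ two S finds W W W ⇒ two two finds W W W ⇒ two two finds two S finds W W ⇒ two two finds two two finds W W ⇒ two two finds two two finds S W ⇒ two two finds two two finds two W ⇒ two two finds two two finds two finds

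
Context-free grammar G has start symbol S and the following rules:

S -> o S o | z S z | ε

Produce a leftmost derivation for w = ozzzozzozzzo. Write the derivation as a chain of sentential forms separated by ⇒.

S ⇒ oSo   [S -> o S o]
oSo ⇒ ozSzo   [S -> z S z]
ozSzo ⇒ ozzSzzo   [S -> z S z]
ozzSzzo ⇒ ozzzSzzzo   [S -> z S z]
ozzzSzzzo ⇒ ozzzoSozzzo   [S -> o S o]
ozzzoSozzzo ⇒ ozzzozSzozzzo   [S -> z S z]
ozzzozSzozzzo ⇒ ozzzozzozzzo   [S -> ε]

S ⇒ oSo ⇒ ozSzo ⇒ ozzSzzo ⇒ ozzzSzzzo ⇒ ozzzoSozzzo ⇒ ozzzozSzozzzo ⇒ ozzzozzozzzo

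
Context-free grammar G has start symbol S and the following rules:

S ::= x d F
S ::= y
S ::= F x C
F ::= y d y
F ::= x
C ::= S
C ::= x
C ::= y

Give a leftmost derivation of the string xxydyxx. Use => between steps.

S => FxC => xxC => xxS => xxFxC => xxydyxC => xxydyxx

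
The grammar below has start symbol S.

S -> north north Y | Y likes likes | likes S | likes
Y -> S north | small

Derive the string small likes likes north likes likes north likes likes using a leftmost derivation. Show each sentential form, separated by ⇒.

S ⇒ Y likes likes   [S -> Y likes likes]
Y likes likes ⇒ S north likes likes   [Y -> S north]
S north likes likes ⇒ Y likes likes north likes likes   [S -> Y likes likes]
Y likes likes north likes likes ⇒ S north likes likes north likes likes   [Y -> S north]
S north likes likes north likes likes ⇒ Y likes likes north likes likes north likes likes   [S -> Y likes likes]
Y likes likes north likes likes north likes likes ⇒ small likes likes north likes likes north likes likes   [Y -> small]

S ⇒ Y likes likes ⇒ S north likes likes ⇒ Y likes likes north likes likes ⇒ S north likes likes north likes likes ⇒ Y likes likes north likes likes north likes likes ⇒ small likes likes north likes likes north likes likes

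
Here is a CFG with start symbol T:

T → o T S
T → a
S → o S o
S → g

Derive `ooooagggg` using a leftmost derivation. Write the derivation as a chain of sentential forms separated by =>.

T=>oTS=>ooTSS=>oooTSSS=>ooooTSSSS=>ooooaSSSS=>ooooagSSS=>ooooaggSS=>ooooagggS=>ooooagggg

T => oTS   [T → o T S]
oTS => ooTSS   [T → o T S]
ooTSS => oooTSSS   [T → o T S]
oooTSSS => ooooTSSSS   [T → o T S]
ooooTSSSS => ooooaSSSS   [T → a]
ooooaSSSS => ooooagSSS   [S → g]
ooooagSSS => ooooaggSS   [S → g]
ooooaggSS => ooooagggS   [S → g]
ooooagggS => ooooagggg   [S → g]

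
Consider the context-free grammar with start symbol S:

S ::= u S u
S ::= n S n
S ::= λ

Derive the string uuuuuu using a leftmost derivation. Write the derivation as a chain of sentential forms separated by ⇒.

S ⇒ uSu   [S ::= u S u]
uSu ⇒ uuSuu   [S ::= u S u]
uuSuu ⇒ uuuSuuu   [S ::= u S u]
uuuSuuu ⇒ uuuuuu   [S ::= λ]

S ⇒ uSu ⇒ uuSuu ⇒ uuuSuuu ⇒ uuuuuu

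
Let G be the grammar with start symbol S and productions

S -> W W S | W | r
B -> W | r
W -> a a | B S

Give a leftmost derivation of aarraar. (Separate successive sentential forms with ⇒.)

S ⇒ WWS ⇒ BSWS ⇒ WSWS ⇒ BSSWS ⇒ WSSWS ⇒ aaSSWS ⇒ aarSWS ⇒ aarrWS ⇒ aarraaS ⇒ aarraar

S ⇒ WWS   [S -> W W S]
WWS ⇒ BSWS   [W -> B S]
BSWS ⇒ WSWS   [B -> W]
WSWS ⇒ BSSWS   [W -> B S]
BSSWS ⇒ WSSWS   [B -> W]
WSSWS ⇒ aaSSWS   [W -> a a]
aaSSWS ⇒ aarSWS   [S -> r]
aarSWS ⇒ aarrWS   [S -> r]
aarrWS ⇒ aarraaS   [W -> a a]
aarraaS ⇒ aarraar   [S -> r]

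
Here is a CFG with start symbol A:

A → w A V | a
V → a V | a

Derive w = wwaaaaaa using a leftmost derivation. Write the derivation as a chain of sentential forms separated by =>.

A => wAV   [A → w A V]
wAV => wwAVV   [A → w A V]
wwAVV => wwaVV   [A → a]
wwaVV => wwaaVV   [V → a V]
wwaaVV => wwaaaVV   [V → a V]
wwaaaVV => wwaaaaV   [V → a]
wwaaaaV => wwaaaaaV   [V → a V]
wwaaaaaV => wwaaaaaa   [V → a]

A=>wAV=>wwAVV=>wwaVV=>wwaaVV=>wwaaaVV=>wwaaaaV=>wwaaaaaV=>wwaaaaaa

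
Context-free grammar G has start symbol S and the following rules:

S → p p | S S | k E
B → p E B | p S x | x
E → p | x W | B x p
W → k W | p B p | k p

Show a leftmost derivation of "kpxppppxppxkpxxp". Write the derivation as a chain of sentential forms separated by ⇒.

S ⇒ kE ⇒ kBxp ⇒ kpEBxp ⇒ kpxWBxp ⇒ kpxpBpBxp ⇒ kpxppSxpBxp ⇒ kpxppppxpBxp ⇒ kpxppppxppEBxp ⇒ kpxppppxppxWBxp ⇒ kpxppppxppxkpBxp ⇒ kpxppppxppxkpxxp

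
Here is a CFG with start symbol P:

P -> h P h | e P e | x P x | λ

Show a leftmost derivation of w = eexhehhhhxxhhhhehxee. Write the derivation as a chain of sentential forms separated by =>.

P => ePe   [P -> e P e]
ePe => eePee   [P -> e P e]
eePee => eexPxee   [P -> x P x]
eexPxee => eexhPhxee   [P -> h P h]
eexhPhxee => eexhePehxee   [P -> e P e]
eexhePehxee => eexhehPhehxee   [P -> h P h]
eexhehPhehxee => eexhehhPhhehxee   [P -> h P h]
eexhehhPhhehxee => eexhehhhPhhhehxee   [P -> h P h]
eexhehhhPhhhehxee => eexhehhhhPhhhhehxee   [P -> h P h]
eexhehhhhPhhhhehxee => eexhehhhhxPxhhhhehxee   [P -> x P x]
eexhehhhhxPxhhhhehxee => eexhehhhhxxhhhhehxee   [P -> λ]

P => ePe => eePee => eexPxee => eexhPhxee => eexhePehxee => eexhehPhehxee => eexhehhPhhehxee => eexhehhhPhhhehxee => eexhehhhhPhhhhehxee => eexhehhhhxPxhhhhehxee => eexhehhhhxxhhhhehxee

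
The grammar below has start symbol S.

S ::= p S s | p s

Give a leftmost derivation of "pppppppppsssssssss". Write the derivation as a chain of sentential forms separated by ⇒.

S ⇒ pSs ⇒ ppSss ⇒ pppSsss ⇒ ppppSssss ⇒ pppppSsssss ⇒ ppppppSssssss ⇒ pppppppSsssssss ⇒ ppppppppSssssssss ⇒ pppppppppsssssssss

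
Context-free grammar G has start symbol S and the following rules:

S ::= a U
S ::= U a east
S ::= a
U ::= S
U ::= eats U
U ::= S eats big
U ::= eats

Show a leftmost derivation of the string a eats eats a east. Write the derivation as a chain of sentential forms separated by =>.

S => a U => a eats U => a eats S => a eats U a east => a eats eats a east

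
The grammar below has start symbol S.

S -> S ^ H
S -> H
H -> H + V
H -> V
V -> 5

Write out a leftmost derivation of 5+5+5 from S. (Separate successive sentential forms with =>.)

S=>H=>H+V=>H+V+V=>V+V+V=>5+V+V=>5+5+V=>5+5+5

S => H   [S -> H]
H => H+V   [H -> H + V]
H+V => H+V+V   [H -> H + V]
H+V+V => V+V+V   [H -> V]
V+V+V => 5+V+V   [V -> 5]
5+V+V => 5+5+V   [V -> 5]
5+5+V => 5+5+5   [V -> 5]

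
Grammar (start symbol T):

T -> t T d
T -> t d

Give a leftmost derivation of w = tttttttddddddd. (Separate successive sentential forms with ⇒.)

T ⇒ tTd ⇒ ttTdd ⇒ tttTddd ⇒ ttttTdddd ⇒ tttttTddddd ⇒ ttttttTdddddd ⇒ tttttttddddddd

T ⇒ tTd   [T -> t T d]
tTd ⇒ ttTdd   [T -> t T d]
ttTdd ⇒ tttTddd   [T -> t T d]
tttTddd ⇒ ttttTdddd   [T -> t T d]
ttttTdddd ⇒ tttttTddddd   [T -> t T d]
tttttTddddd ⇒ ttttttTdddddd   [T -> t T d]
ttttttTdddddd ⇒ tttttttddddddd   [T -> t d]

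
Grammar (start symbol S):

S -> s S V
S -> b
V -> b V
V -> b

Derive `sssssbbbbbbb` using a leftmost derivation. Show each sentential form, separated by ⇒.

S ⇒ sSV ⇒ ssSVV ⇒ sssSVVV ⇒ ssssSVVVV ⇒ sssssSVVVVV ⇒ sssssbVVVVV ⇒ sssssbbVVVVV ⇒ sssssbbbVVVV ⇒ sssssbbbbVVV ⇒ sssssbbbbbVV ⇒ sssssbbbbbbV ⇒ sssssbbbbbbb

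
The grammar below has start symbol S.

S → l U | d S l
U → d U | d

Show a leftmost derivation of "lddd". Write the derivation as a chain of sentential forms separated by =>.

S => lU => ldU => lddU => lddd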